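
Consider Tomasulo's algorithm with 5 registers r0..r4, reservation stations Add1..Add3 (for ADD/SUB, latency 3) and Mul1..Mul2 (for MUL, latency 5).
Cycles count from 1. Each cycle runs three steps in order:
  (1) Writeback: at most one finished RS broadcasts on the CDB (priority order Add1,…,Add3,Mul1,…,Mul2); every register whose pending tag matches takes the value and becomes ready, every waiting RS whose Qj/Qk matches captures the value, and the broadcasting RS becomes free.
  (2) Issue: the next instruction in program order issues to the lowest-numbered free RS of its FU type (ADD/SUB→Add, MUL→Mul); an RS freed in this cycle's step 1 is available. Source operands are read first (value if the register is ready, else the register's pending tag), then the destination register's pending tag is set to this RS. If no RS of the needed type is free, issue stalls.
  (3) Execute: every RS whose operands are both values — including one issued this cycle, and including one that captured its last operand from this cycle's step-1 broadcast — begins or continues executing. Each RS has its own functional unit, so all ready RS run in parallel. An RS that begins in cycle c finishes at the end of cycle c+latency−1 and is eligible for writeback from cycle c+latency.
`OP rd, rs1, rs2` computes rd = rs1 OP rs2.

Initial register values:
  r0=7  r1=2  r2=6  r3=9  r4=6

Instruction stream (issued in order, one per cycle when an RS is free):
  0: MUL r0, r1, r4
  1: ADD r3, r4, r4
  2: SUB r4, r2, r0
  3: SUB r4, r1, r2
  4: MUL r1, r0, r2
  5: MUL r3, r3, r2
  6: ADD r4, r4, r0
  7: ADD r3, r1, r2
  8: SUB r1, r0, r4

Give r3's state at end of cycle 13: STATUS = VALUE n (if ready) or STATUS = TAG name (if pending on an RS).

  c1: issue MUL r0<-Mul1  regs: r0:Mul1,r1:2,r2:6,r3:9,r4:6
  c2: issue ADD r3<-Add1  regs: r0:Mul1,r1:2,r2:6,r3:Add1,r4:6
  c3: issue SUB r4<-Add2  regs: r0:Mul1,r1:2,r2:6,r3:Add1,r4:Add2
  c4: issue SUB r4<-Add3  regs: r0:Mul1,r1:2,r2:6,r3:Add1,r4:Add3
  c5: CDB Add1=12; issue MUL r1<-Mul2  regs: r0:Mul1,r1:Mul2,r2:6,r3:12,r4:Add3
  c6: CDB Mul1=12; issue MUL r3<-Mul1  regs: r0:12,r1:Mul2,r2:6,r3:Mul1,r4:Add3
  c7: CDB Add3=-4; issue ADD r4<-Add1  regs: r0:12,r1:Mul2,r2:6,r3:Mul1,r4:Add1
  c8: issue ADD r3<-Add3  regs: r0:12,r1:Mul2,r2:6,r3:Add3,r4:Add1
  c9: CDB Add2=-6; issue SUB r1<-Add2  regs: r0:12,r1:Add2,r2:6,r3:Add3,r4:Add1
  c10: CDB Add1=8  regs: r0:12,r1:Add2,r2:6,r3:Add3,r4:8
  c11: CDB Mul1=72  regs: r0:12,r1:Add2,r2:6,r3:Add3,r4:8
  c12: CDB Mul2=72  regs: r0:12,r1:Add2,r2:6,r3:Add3,r4:8
  c13: CDB Add2=4  regs: r0:12,r1:4,r2:6,r3:Add3,r4:8

STATUS = TAG Add3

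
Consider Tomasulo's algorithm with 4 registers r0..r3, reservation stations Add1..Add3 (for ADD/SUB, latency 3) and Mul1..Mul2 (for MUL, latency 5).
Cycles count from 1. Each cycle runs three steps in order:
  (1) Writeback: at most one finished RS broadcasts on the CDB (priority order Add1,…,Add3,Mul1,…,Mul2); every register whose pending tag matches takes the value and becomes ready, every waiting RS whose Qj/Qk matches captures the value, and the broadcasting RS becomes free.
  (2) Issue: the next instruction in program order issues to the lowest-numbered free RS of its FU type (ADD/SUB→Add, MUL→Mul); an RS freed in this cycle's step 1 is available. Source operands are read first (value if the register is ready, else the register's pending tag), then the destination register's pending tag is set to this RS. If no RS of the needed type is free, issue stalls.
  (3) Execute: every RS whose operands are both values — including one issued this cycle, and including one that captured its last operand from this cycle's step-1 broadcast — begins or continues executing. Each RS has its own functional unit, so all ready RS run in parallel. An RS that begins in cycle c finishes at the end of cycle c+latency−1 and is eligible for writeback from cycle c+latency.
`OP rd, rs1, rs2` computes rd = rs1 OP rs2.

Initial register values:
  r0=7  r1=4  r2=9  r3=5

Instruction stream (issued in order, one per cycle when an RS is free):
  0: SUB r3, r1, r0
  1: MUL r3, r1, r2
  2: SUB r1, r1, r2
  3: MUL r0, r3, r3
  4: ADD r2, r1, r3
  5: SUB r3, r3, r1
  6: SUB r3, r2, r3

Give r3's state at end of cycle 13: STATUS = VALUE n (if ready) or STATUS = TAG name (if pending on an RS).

STATUS = TAG Add3

  c1: issue SUB r3<-Add1  regs: r0:7,r1:4,r2:9,r3:Add1
  c2: issue MUL r3<-Mul1  regs: r0:7,r1:4,r2:9,r3:Mul1
  c3: issue SUB r1<-Add2  regs: r0:7,r1:Add2,r2:9,r3:Mul1
  c4: CDB Add1=-3; issue MUL r0<-Mul2  regs: r0:Mul2,r1:Add2,r2:9,r3:Mul1
  c5: issue ADD r2<-Add1  regs: r0:Mul2,r1:Add2,r2:Add1,r3:Mul1
  c6: CDB Add2=-5; issue SUB r3<-Add2  regs: r0:Mul2,r1:-5,r2:Add1,r3:Add2
  c7: CDB Mul1=36; issue SUB r3<-Add3  regs: r0:Mul2,r1:-5,r2:Add1,r3:Add3
  c8: -  regs: r0:Mul2,r1:-5,r2:Add1,r3:Add3
  c9: -  regs: r0:Mul2,r1:-5,r2:Add1,r3:Add3
  c10: CDB Add1=31  regs: r0:Mul2,r1:-5,r2:31,r3:Add3
  c11: CDB Add2=41  regs: r0:Mul2,r1:-5,r2:31,r3:Add3
  c12: CDB Mul2=1296  regs: r0:1296,r1:-5,r2:31,r3:Add3
  c13: -  regs: r0:1296,r1:-5,r2:31,r3:Add3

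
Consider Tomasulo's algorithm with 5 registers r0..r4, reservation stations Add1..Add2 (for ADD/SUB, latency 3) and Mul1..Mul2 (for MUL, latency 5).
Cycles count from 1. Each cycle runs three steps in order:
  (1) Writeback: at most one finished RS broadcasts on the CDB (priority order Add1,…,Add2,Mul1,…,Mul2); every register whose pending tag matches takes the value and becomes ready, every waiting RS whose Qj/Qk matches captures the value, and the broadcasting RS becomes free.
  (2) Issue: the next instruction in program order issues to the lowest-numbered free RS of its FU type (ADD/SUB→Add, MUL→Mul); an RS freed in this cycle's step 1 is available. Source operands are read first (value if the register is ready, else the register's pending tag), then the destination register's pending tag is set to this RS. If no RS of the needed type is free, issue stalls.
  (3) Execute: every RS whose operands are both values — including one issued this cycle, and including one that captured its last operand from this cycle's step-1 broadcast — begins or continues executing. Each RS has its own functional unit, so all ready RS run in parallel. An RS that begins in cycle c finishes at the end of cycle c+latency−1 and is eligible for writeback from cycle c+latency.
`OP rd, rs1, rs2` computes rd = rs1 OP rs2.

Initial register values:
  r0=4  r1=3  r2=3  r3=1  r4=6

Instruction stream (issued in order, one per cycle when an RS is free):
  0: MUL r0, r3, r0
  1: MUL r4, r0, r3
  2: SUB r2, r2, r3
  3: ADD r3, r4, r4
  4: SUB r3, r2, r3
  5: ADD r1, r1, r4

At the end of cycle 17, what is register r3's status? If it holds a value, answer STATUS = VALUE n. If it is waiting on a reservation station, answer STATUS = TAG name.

STATUS = TAG Add1

cycle 1: issue MUL r0<-Mul1 // r0:Mul1,r1:3,r2:3,r3:1,r4:6
cycle 2: issue MUL r4<-Mul2 // r0:Mul1,r1:3,r2:3,r3:1,r4:Mul2
cycle 3: issue SUB r2<-Add1 // r0:Mul1,r1:3,r2:Add1,r3:1,r4:Mul2
cycle 4: issue ADD r3<-Add2 // r0:Mul1,r1:3,r2:Add1,r3:Add2,r4:Mul2
cycle 5: stall // r0:Mul1,r1:3,r2:Add1,r3:Add2,r4:Mul2
cycle 6: CDB Add1=2; issue SUB r3<-Add1 // r0:Mul1,r1:3,r2:2,r3:Add1,r4:Mul2
cycle 7: CDB Mul1=4; stall // r0:4,r1:3,r2:2,r3:Add1,r4:Mul2
cycle 8: stall // r0:4,r1:3,r2:2,r3:Add1,r4:Mul2
cycle 9: stall // r0:4,r1:3,r2:2,r3:Add1,r4:Mul2
cycle 10: stall // r0:4,r1:3,r2:2,r3:Add1,r4:Mul2
cycle 11: stall // r0:4,r1:3,r2:2,r3:Add1,r4:Mul2
cycle 12: CDB Mul2=4; stall // r0:4,r1:3,r2:2,r3:Add1,r4:4
cycle 13: stall // r0:4,r1:3,r2:2,r3:Add1,r4:4
cycle 14: stall // r0:4,r1:3,r2:2,r3:Add1,r4:4
cycle 15: CDB Add2=8; issue ADD r1<-Add2 // r0:4,r1:Add2,r2:2,r3:Add1,r4:4
cycle 16: - // r0:4,r1:Add2,r2:2,r3:Add1,r4:4
cycle 17: - // r0:4,r1:Add2,r2:2,r3:Add1,r4:4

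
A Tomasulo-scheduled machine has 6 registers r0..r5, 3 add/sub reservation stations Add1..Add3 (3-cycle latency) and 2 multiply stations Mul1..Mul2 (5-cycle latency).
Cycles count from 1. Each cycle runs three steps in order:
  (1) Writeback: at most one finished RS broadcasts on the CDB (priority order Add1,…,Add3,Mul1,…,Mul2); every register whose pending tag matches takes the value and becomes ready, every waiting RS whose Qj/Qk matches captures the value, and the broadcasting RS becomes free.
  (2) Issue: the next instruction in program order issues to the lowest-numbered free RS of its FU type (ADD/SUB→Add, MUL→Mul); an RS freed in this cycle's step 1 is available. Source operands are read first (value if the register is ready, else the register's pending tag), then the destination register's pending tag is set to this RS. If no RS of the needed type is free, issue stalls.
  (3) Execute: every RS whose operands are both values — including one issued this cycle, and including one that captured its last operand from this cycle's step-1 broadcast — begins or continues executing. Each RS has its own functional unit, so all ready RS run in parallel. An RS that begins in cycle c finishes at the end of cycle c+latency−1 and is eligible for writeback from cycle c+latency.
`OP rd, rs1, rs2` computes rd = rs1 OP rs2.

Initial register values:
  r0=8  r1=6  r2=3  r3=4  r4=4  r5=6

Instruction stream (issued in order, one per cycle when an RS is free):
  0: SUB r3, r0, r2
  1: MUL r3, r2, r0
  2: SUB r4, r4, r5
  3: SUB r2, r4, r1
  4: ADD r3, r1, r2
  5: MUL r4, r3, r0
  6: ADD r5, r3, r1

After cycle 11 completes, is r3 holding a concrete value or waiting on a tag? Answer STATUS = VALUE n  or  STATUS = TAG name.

STATUS = TAG Add3

cycle 1: issue SUB r3<-Add1 // r0:8,r1:6,r2:3,r3:Add1,r4:4,r5:6
cycle 2: issue MUL r3<-Mul1 // r0:8,r1:6,r2:3,r3:Mul1,r4:4,r5:6
cycle 3: issue SUB r4<-Add2 // r0:8,r1:6,r2:3,r3:Mul1,r4:Add2,r5:6
cycle 4: CDB Add1=5; issue SUB r2<-Add1 // r0:8,r1:6,r2:Add1,r3:Mul1,r4:Add2,r5:6
cycle 5: issue ADD r3<-Add3 // r0:8,r1:6,r2:Add1,r3:Add3,r4:Add2,r5:6
cycle 6: CDB Add2=-2; issue MUL r4<-Mul2 // r0:8,r1:6,r2:Add1,r3:Add3,r4:Mul2,r5:6
cycle 7: CDB Mul1=24; issue ADD r5<-Add2 // r0:8,r1:6,r2:Add1,r3:Add3,r4:Mul2,r5:Add2
cycle 8: - // r0:8,r1:6,r2:Add1,r3:Add3,r4:Mul2,r5:Add2
cycle 9: CDB Add1=-8 // r0:8,r1:6,r2:-8,r3:Add3,r4:Mul2,r5:Add2
cycle 10: - // r0:8,r1:6,r2:-8,r3:Add3,r4:Mul2,r5:Add2
cycle 11: - // r0:8,r1:6,r2:-8,r3:Add3,r4:Mul2,r5:Add2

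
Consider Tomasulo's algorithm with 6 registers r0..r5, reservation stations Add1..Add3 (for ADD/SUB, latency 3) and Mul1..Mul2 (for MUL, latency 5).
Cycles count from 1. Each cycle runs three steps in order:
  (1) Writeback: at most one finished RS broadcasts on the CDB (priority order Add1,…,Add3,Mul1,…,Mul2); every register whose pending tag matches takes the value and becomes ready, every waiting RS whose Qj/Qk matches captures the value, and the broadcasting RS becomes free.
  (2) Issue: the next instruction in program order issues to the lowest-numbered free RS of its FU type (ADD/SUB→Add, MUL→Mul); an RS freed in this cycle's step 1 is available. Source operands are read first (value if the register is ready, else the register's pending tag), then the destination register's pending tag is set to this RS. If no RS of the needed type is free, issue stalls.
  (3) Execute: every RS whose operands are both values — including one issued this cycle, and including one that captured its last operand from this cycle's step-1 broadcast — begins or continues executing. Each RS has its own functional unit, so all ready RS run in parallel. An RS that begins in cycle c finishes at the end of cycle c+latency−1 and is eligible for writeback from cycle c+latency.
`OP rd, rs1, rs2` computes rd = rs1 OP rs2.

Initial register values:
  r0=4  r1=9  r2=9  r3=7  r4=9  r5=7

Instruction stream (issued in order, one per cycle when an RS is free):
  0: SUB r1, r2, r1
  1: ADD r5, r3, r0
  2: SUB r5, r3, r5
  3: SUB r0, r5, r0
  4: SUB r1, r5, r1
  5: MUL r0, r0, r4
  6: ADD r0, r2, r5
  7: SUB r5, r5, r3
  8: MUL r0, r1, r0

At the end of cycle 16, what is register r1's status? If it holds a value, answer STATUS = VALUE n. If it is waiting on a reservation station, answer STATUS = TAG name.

STATUS = VALUE -4

  c1: issue SUB r1<-Add1  regs: r0:4,r1:Add1,r2:9,r3:7,r4:9,r5:7
  c2: issue ADD r5<-Add2  regs: r0:4,r1:Add1,r2:9,r3:7,r4:9,r5:Add2
  c3: issue SUB r5<-Add3  regs: r0:4,r1:Add1,r2:9,r3:7,r4:9,r5:Add3
  c4: CDB Add1=0; issue SUB r0<-Add1  regs: r0:Add1,r1:0,r2:9,r3:7,r4:9,r5:Add3
  c5: CDB Add2=11; issue SUB r1<-Add2  regs: r0:Add1,r1:Add2,r2:9,r3:7,r4:9,r5:Add3
  c6: issue MUL r0<-Mul1  regs: r0:Mul1,r1:Add2,r2:9,r3:7,r4:9,r5:Add3
  c7: stall  regs: r0:Mul1,r1:Add2,r2:9,r3:7,r4:9,r5:Add3
  c8: CDB Add3=-4; issue ADD r0<-Add3  regs: r0:Add3,r1:Add2,r2:9,r3:7,r4:9,r5:-4
  c9: stall  regs: r0:Add3,r1:Add2,r2:9,r3:7,r4:9,r5:-4
  c10: stall  regs: r0:Add3,r1:Add2,r2:9,r3:7,r4:9,r5:-4
  c11: CDB Add1=-8; issue SUB r5<-Add1  regs: r0:Add3,r1:Add2,r2:9,r3:7,r4:9,r5:Add1
  c12: CDB Add2=-4; issue MUL r0<-Mul2  regs: r0:Mul2,r1:-4,r2:9,r3:7,r4:9,r5:Add1
  c13: CDB Add3=5  regs: r0:Mul2,r1:-4,r2:9,r3:7,r4:9,r5:Add1
  c14: CDB Add1=-11  regs: r0:Mul2,r1:-4,r2:9,r3:7,r4:9,r5:-11
  c15: -  regs: r0:Mul2,r1:-4,r2:9,r3:7,r4:9,r5:-11
  c16: CDB Mul1=-72  regs: r0:Mul2,r1:-4,r2:9,r3:7,r4:9,r5:-11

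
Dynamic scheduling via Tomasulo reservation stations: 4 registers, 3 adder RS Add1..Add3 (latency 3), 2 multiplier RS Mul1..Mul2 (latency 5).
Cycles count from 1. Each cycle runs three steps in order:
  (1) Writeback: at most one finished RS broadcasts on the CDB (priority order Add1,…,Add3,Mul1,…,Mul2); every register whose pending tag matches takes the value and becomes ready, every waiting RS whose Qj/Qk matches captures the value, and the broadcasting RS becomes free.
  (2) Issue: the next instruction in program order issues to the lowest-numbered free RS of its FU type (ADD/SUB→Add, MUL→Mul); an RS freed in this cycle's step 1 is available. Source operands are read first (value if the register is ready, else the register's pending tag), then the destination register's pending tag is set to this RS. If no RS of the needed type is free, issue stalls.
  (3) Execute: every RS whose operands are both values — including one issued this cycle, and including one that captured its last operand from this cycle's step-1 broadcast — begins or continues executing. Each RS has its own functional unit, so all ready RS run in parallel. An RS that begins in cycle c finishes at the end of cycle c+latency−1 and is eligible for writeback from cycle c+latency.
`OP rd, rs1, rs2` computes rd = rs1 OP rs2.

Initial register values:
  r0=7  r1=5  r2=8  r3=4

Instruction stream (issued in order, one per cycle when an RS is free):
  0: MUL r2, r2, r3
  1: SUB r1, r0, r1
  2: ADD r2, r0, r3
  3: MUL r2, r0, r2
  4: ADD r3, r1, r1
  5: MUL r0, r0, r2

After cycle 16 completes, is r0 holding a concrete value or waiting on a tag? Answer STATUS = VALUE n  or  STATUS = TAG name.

  c1: issue MUL r2<-Mul1  regs: r0:7,r1:5,r2:Mul1,r3:4
  c2: issue SUB r1<-Add1  regs: r0:7,r1:Add1,r2:Mul1,r3:4
  c3: issue ADD r2<-Add2  regs: r0:7,r1:Add1,r2:Add2,r3:4
  c4: issue MUL r2<-Mul2  regs: r0:7,r1:Add1,r2:Mul2,r3:4
  c5: CDB Add1=2; issue ADD r3<-Add1  regs: r0:7,r1:2,r2:Mul2,r3:Add1
  c6: CDB Add2=11; stall  regs: r0:7,r1:2,r2:Mul2,r3:Add1
  c7: CDB Mul1=32; issue MUL r0<-Mul1  regs: r0:Mul1,r1:2,r2:Mul2,r3:Add1
  c8: CDB Add1=4  regs: r0:Mul1,r1:2,r2:Mul2,r3:4
  c9: -  regs: r0:Mul1,r1:2,r2:Mul2,r3:4
  c10: -  regs: r0:Mul1,r1:2,r2:Mul2,r3:4
  c11: CDB Mul2=77  regs: r0:Mul1,r1:2,r2:77,r3:4
  c12: -  regs: r0:Mul1,r1:2,r2:77,r3:4
  c13: -  regs: r0:Mul1,r1:2,r2:77,r3:4
  c14: -  regs: r0:Mul1,r1:2,r2:77,r3:4
  c15: -  regs: r0:Mul1,r1:2,r2:77,r3:4
  c16: CDB Mul1=539  regs: r0:539,r1:2,r2:77,r3:4

STATUS = VALUE 539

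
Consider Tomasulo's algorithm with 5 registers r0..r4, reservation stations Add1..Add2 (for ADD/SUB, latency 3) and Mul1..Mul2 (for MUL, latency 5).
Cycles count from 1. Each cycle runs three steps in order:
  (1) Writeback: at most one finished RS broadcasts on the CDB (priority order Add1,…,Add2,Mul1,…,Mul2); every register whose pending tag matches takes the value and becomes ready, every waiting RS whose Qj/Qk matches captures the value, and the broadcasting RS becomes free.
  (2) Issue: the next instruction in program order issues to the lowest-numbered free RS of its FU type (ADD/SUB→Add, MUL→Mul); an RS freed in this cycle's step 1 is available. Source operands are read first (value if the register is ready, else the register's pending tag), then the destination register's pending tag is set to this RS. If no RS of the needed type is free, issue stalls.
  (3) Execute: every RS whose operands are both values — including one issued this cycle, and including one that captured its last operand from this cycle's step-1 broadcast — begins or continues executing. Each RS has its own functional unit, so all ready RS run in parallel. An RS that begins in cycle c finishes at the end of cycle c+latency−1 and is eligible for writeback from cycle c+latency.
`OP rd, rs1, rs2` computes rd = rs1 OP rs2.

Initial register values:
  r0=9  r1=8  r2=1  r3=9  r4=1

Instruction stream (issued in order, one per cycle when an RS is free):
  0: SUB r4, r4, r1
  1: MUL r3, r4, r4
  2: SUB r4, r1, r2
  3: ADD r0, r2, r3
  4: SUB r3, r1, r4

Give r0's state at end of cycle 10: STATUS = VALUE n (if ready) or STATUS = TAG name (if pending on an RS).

  c1: issue SUB r4<-Add1  regs: r0:9,r1:8,r2:1,r3:9,r4:Add1
  c2: issue MUL r3<-Mul1  regs: r0:9,r1:8,r2:1,r3:Mul1,r4:Add1
  c3: issue SUB r4<-Add2  regs: r0:9,r1:8,r2:1,r3:Mul1,r4:Add2
  c4: CDB Add1=-7; issue ADD r0<-Add1  regs: r0:Add1,r1:8,r2:1,r3:Mul1,r4:Add2
  c5: stall  regs: r0:Add1,r1:8,r2:1,r3:Mul1,r4:Add2
  c6: CDB Add2=7; issue SUB r3<-Add2  regs: r0:Add1,r1:8,r2:1,r3:Add2,r4:7
  c7: -  regs: r0:Add1,r1:8,r2:1,r3:Add2,r4:7
  c8: -  regs: r0:Add1,r1:8,r2:1,r3:Add2,r4:7
  c9: CDB Add2=1  regs: r0:Add1,r1:8,r2:1,r3:1,r4:7
  c10: CDB Mul1=49  regs: r0:Add1,r1:8,r2:1,r3:1,r4:7

STATUS = TAG Add1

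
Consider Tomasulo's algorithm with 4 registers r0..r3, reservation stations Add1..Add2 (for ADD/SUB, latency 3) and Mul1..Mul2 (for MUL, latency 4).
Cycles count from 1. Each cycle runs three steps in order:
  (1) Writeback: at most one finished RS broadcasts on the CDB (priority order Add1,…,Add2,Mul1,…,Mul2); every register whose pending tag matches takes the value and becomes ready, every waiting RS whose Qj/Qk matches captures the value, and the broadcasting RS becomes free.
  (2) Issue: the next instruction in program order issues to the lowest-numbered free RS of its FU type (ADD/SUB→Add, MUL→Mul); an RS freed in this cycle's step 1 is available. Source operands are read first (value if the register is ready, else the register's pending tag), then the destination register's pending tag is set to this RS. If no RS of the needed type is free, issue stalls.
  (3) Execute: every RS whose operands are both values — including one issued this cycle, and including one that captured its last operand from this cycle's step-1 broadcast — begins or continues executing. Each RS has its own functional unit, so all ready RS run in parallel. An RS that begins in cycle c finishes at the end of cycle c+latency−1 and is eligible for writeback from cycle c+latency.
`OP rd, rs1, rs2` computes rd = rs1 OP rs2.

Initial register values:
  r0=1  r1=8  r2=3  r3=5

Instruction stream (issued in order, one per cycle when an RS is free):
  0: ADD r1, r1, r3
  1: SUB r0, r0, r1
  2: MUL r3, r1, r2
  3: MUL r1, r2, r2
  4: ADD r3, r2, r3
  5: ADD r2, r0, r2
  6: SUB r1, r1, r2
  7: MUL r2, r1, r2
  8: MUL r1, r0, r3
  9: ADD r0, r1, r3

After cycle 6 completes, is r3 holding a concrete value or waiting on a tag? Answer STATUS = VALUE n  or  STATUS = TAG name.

cycle 1: issue ADD r1<-Add1 // r0:1,r1:Add1,r2:3,r3:5
cycle 2: issue SUB r0<-Add2 // r0:Add2,r1:Add1,r2:3,r3:5
cycle 3: issue MUL r3<-Mul1 // r0:Add2,r1:Add1,r2:3,r3:Mul1
cycle 4: CDB Add1=13; issue MUL r1<-Mul2 // r0:Add2,r1:Mul2,r2:3,r3:Mul1
cycle 5: issue ADD r3<-Add1 // r0:Add2,r1:Mul2,r2:3,r3:Add1
cycle 6: stall // r0:Add2,r1:Mul2,r2:3,r3:Add1

STATUS = TAG Add1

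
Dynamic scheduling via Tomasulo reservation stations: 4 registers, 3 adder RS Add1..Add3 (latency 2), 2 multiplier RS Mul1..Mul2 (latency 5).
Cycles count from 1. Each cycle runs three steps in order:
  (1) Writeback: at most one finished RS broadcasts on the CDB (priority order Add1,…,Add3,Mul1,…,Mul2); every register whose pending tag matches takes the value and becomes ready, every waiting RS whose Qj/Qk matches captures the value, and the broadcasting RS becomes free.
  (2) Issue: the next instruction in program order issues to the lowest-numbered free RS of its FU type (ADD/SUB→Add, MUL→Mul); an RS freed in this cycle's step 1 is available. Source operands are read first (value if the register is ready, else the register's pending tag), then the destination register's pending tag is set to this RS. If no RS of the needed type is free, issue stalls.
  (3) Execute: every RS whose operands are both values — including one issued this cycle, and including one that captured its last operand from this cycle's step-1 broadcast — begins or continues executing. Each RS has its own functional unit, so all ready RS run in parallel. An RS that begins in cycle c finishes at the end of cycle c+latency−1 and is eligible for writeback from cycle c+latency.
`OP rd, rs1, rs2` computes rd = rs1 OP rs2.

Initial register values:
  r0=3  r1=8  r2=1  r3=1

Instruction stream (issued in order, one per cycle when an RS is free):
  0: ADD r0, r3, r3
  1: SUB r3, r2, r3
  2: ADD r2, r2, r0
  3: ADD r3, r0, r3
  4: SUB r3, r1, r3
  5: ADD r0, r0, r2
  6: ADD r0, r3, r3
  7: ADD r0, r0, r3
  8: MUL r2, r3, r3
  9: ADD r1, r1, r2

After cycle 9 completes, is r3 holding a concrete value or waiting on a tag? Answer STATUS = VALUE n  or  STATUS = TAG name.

STATUS = VALUE 6

c1: issue ADD r0<-Add1 | r0:Add1,r1:8,r2:1,r3:1
c2: issue SUB r3<-Add2 | r0:Add1,r1:8,r2:1,r3:Add2
c3: CDB Add1=2; issue ADD r2<-Add1 | r0:2,r1:8,r2:Add1,r3:Add2
c4: CDB Add2=0; issue ADD r3<-Add2 | r0:2,r1:8,r2:Add1,r3:Add2
c5: CDB Add1=3; issue SUB r3<-Add1 | r0:2,r1:8,r2:3,r3:Add1
c6: CDB Add2=2; issue ADD r0<-Add2 | r0:Add2,r1:8,r2:3,r3:Add1
c7: issue ADD r0<-Add3 | r0:Add3,r1:8,r2:3,r3:Add1
c8: CDB Add1=6; issue ADD r0<-Add1 | r0:Add1,r1:8,r2:3,r3:6
c9: CDB Add2=5; issue MUL r2<-Mul1 | r0:Add1,r1:8,r2:Mul1,r3:6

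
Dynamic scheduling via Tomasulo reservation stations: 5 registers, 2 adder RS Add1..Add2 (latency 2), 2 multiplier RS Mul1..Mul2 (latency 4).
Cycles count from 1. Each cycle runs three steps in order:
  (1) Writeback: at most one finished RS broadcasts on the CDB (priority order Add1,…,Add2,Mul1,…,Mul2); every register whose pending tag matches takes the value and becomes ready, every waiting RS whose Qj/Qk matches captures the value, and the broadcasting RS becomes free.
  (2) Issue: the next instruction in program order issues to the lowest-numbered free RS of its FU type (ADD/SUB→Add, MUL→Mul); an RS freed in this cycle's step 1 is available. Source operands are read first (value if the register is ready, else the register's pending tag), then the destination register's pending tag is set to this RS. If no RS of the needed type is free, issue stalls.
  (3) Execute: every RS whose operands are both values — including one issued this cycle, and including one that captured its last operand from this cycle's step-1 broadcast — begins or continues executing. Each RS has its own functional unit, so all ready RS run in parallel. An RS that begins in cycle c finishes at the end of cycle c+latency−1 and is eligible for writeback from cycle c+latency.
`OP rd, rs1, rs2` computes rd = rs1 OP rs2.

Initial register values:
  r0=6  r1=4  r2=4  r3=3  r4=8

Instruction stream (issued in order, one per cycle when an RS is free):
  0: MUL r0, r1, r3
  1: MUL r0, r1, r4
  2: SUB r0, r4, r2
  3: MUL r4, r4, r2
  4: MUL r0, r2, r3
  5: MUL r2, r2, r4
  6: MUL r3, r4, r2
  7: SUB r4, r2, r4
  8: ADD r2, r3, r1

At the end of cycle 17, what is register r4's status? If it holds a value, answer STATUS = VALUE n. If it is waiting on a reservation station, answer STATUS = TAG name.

  c1: issue MUL r0<-Mul1  regs: r0:Mul1,r1:4,r2:4,r3:3,r4:8
  c2: issue MUL r0<-Mul2  regs: r0:Mul2,r1:4,r2:4,r3:3,r4:8
  c3: issue SUB r0<-Add1  regs: r0:Add1,r1:4,r2:4,r3:3,r4:8
  c4: stall  regs: r0:Add1,r1:4,r2:4,r3:3,r4:8
  c5: CDB Add1=4; stall  regs: r0:4,r1:4,r2:4,r3:3,r4:8
  c6: CDB Mul1=12; issue MUL r4<-Mul1  regs: r0:4,r1:4,r2:4,r3:3,r4:Mul1
  c7: CDB Mul2=32; issue MUL r0<-Mul2  regs: r0:Mul2,r1:4,r2:4,r3:3,r4:Mul1
  c8: stall  regs: r0:Mul2,r1:4,r2:4,r3:3,r4:Mul1
  c9: stall  regs: r0:Mul2,r1:4,r2:4,r3:3,r4:Mul1
  c10: CDB Mul1=32; issue MUL r2<-Mul1  regs: r0:Mul2,r1:4,r2:Mul1,r3:3,r4:32
  c11: CDB Mul2=12; issue MUL r3<-Mul2  regs: r0:12,r1:4,r2:Mul1,r3:Mul2,r4:32
  c12: issue SUB r4<-Add1  regs: r0:12,r1:4,r2:Mul1,r3:Mul2,r4:Add1
  c13: issue ADD r2<-Add2  regs: r0:12,r1:4,r2:Add2,r3:Mul2,r4:Add1
  c14: CDB Mul1=128  regs: r0:12,r1:4,r2:Add2,r3:Mul2,r4:Add1
  c15: -  regs: r0:12,r1:4,r2:Add2,r3:Mul2,r4:Add1
  c16: CDB Add1=96  regs: r0:12,r1:4,r2:Add2,r3:Mul2,r4:96
  c17: -  regs: r0:12,r1:4,r2:Add2,r3:Mul2,r4:96

STATUS = VALUE 96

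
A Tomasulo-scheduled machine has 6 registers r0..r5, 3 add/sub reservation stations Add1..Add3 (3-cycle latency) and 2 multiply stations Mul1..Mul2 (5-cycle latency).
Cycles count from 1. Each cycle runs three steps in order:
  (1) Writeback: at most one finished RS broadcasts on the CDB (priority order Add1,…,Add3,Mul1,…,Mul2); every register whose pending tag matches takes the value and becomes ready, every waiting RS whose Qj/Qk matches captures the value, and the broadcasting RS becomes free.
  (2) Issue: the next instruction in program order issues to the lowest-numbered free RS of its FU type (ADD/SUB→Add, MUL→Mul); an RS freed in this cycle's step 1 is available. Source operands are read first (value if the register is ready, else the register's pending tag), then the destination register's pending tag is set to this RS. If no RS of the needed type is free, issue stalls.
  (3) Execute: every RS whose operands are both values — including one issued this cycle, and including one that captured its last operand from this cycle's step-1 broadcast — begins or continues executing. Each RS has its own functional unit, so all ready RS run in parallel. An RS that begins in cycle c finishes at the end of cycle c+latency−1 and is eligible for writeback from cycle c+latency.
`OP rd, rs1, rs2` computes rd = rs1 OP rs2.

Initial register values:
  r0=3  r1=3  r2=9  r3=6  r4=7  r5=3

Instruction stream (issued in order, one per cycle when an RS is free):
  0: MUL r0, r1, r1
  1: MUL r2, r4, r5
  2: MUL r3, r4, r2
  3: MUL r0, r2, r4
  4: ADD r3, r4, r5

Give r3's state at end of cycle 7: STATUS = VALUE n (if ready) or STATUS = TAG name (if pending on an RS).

  c1: issue MUL r0<-Mul1  regs: r0:Mul1,r1:3,r2:9,r3:6,r4:7,r5:3
  c2: issue MUL r2<-Mul2  regs: r0:Mul1,r1:3,r2:Mul2,r3:6,r4:7,r5:3
  c3: stall  regs: r0:Mul1,r1:3,r2:Mul2,r3:6,r4:7,r5:3
  c4: stall  regs: r0:Mul1,r1:3,r2:Mul2,r3:6,r4:7,r5:3
  c5: stall  regs: r0:Mul1,r1:3,r2:Mul2,r3:6,r4:7,r5:3
  c6: CDB Mul1=9; issue MUL r3<-Mul1  regs: r0:9,r1:3,r2:Mul2,r3:Mul1,r4:7,r5:3
  c7: CDB Mul2=21; issue MUL r0<-Mul2  regs: r0:Mul2,r1:3,r2:21,r3:Mul1,r4:7,r5:3

STATUS = TAG Mul1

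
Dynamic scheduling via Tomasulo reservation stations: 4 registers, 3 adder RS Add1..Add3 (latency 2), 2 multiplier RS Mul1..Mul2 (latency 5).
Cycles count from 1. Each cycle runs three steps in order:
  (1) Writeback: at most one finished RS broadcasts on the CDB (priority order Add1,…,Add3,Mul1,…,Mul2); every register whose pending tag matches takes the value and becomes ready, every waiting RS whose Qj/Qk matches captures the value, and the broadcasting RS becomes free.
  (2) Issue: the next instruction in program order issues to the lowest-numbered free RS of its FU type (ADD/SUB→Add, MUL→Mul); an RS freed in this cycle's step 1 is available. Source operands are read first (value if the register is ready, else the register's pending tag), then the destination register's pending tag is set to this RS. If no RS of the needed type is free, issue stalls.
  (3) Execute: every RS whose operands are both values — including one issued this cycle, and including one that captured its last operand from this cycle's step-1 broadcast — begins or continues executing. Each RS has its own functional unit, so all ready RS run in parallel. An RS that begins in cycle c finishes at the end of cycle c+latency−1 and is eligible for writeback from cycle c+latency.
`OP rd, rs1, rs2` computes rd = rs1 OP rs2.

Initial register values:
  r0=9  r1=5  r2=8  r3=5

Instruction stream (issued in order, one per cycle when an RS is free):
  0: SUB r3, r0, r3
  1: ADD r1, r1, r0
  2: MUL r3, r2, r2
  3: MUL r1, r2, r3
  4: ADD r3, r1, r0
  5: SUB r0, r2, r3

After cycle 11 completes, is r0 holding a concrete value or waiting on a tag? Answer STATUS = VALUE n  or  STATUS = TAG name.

STATUS = TAG Add2

cycle 1: issue SUB r3<-Add1 // r0:9,r1:5,r2:8,r3:Add1
cycle 2: issue ADD r1<-Add2 // r0:9,r1:Add2,r2:8,r3:Add1
cycle 3: CDB Add1=4; issue MUL r3<-Mul1 // r0:9,r1:Add2,r2:8,r3:Mul1
cycle 4: CDB Add2=14; issue MUL r1<-Mul2 // r0:9,r1:Mul2,r2:8,r3:Mul1
cycle 5: issue ADD r3<-Add1 // r0:9,r1:Mul2,r2:8,r3:Add1
cycle 6: issue SUB r0<-Add2 // r0:Add2,r1:Mul2,r2:8,r3:Add1
cycle 7: - // r0:Add2,r1:Mul2,r2:8,r3:Add1
cycle 8: CDB Mul1=64 // r0:Add2,r1:Mul2,r2:8,r3:Add1
cycle 9: - // r0:Add2,r1:Mul2,r2:8,r3:Add1
cycle 10: - // r0:Add2,r1:Mul2,r2:8,r3:Add1
cycle 11: - // r0:Add2,r1:Mul2,r2:8,r3:Add1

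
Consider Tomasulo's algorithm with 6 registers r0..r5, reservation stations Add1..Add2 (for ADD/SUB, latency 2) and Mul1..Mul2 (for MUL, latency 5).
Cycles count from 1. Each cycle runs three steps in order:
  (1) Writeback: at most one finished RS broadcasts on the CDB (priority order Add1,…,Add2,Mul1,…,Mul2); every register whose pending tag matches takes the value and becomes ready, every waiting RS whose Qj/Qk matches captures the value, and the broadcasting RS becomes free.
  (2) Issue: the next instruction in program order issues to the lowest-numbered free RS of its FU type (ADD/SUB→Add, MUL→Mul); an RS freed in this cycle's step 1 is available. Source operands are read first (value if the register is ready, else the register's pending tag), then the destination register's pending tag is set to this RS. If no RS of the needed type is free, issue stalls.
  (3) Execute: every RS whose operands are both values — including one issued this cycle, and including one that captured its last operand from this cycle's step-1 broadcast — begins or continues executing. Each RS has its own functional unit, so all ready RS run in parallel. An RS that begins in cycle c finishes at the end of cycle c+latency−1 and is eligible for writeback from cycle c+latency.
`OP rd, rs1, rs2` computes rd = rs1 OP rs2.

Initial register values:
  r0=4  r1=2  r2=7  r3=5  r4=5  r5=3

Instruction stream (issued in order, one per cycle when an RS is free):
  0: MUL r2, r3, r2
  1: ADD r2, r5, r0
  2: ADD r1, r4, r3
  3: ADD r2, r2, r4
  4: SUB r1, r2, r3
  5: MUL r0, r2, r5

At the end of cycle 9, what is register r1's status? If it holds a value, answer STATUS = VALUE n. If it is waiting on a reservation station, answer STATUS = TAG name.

STATUS = VALUE 7

  c1: issue MUL r2<-Mul1  regs: r0:4,r1:2,r2:Mul1,r3:5,r4:5,r5:3
  c2: issue ADD r2<-Add1  regs: r0:4,r1:2,r2:Add1,r3:5,r4:5,r5:3
  c3: issue ADD r1<-Add2  regs: r0:4,r1:Add2,r2:Add1,r3:5,r4:5,r5:3
  c4: CDB Add1=7; issue ADD r2<-Add1  regs: r0:4,r1:Add2,r2:Add1,r3:5,r4:5,r5:3
  c5: CDB Add2=10; issue SUB r1<-Add2  regs: r0:4,r1:Add2,r2:Add1,r3:5,r4:5,r5:3
  c6: CDB Add1=12; issue MUL r0<-Mul2  regs: r0:Mul2,r1:Add2,r2:12,r3:5,r4:5,r5:3
  c7: CDB Mul1=35  regs: r0:Mul2,r1:Add2,r2:12,r3:5,r4:5,r5:3
  c8: CDB Add2=7  regs: r0:Mul2,r1:7,r2:12,r3:5,r4:5,r5:3
  c9: -  regs: r0:Mul2,r1:7,r2:12,r3:5,r4:5,r5:3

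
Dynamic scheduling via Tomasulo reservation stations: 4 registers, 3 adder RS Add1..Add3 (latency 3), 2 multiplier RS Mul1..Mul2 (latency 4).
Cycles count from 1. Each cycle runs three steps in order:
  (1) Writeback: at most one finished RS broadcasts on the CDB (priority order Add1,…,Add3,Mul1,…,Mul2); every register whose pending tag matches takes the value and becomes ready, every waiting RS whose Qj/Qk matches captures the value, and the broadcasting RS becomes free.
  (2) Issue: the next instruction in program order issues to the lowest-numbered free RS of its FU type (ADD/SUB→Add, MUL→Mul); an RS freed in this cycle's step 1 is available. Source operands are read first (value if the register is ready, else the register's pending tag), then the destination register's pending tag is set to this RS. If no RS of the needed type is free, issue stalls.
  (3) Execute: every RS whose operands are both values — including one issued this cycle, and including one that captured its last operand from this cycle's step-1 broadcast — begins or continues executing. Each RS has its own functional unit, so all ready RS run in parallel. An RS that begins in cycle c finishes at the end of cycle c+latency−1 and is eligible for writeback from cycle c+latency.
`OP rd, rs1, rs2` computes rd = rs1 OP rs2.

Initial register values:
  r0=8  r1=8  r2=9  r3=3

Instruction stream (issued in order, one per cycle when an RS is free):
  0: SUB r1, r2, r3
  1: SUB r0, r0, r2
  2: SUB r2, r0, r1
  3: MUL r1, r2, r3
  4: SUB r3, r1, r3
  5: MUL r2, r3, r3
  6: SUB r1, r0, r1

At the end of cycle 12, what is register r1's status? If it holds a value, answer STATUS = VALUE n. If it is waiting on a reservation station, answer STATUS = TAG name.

  c1: issue SUB r1<-Add1  regs: r0:8,r1:Add1,r2:9,r3:3
  c2: issue SUB r0<-Add2  regs: r0:Add2,r1:Add1,r2:9,r3:3
  c3: issue SUB r2<-Add3  regs: r0:Add2,r1:Add1,r2:Add3,r3:3
  c4: CDB Add1=6; issue MUL r1<-Mul1  regs: r0:Add2,r1:Mul1,r2:Add3,r3:3
  c5: CDB Add2=-1; issue SUB r3<-Add1  regs: r0:-1,r1:Mul1,r2:Add3,r3:Add1
  c6: issue MUL r2<-Mul2  regs: r0:-1,r1:Mul1,r2:Mul2,r3:Add1
  c7: issue SUB r1<-Add2  regs: r0:-1,r1:Add2,r2:Mul2,r3:Add1
  c8: CDB Add3=-7  regs: r0:-1,r1:Add2,r2:Mul2,r3:Add1
  c9: -  regs: r0:-1,r1:Add2,r2:Mul2,r3:Add1
  c10: -  regs: r0:-1,r1:Add2,r2:Mul2,r3:Add1
  c11: -  regs: r0:-1,r1:Add2,r2:Mul2,r3:Add1
  c12: CDB Mul1=-21  regs: r0:-1,r1:Add2,r2:Mul2,r3:Add1

STATUS = TAG Add2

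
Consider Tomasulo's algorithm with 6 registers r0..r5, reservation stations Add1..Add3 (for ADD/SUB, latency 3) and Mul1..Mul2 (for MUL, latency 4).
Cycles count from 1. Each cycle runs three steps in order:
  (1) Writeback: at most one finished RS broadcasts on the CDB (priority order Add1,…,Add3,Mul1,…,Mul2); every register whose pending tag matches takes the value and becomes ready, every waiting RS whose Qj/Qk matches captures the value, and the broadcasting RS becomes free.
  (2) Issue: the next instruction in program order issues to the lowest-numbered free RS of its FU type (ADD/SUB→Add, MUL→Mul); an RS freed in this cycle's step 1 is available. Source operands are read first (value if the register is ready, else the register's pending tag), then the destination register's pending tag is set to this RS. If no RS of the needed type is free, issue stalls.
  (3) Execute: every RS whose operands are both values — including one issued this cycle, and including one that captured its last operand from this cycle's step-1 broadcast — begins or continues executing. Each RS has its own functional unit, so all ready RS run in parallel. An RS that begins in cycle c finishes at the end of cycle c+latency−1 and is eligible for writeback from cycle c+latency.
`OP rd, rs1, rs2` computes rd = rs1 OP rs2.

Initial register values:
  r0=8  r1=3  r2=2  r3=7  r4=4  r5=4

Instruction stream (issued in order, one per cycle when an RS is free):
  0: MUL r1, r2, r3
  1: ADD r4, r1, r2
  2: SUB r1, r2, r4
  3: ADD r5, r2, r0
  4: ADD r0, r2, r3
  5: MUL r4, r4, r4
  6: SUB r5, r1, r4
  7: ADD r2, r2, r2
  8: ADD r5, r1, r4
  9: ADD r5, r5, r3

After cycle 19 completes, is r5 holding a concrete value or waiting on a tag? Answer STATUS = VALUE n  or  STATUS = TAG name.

STATUS = VALUE 249

c1: issue MUL r1<-Mul1 | r0:8,r1:Mul1,r2:2,r3:7,r4:4,r5:4
c2: issue ADD r4<-Add1 | r0:8,r1:Mul1,r2:2,r3:7,r4:Add1,r5:4
c3: issue SUB r1<-Add2 | r0:8,r1:Add2,r2:2,r3:7,r4:Add1,r5:4
c4: issue ADD r5<-Add3 | r0:8,r1:Add2,r2:2,r3:7,r4:Add1,r5:Add3
c5: CDB Mul1=14; stall | r0:8,r1:Add2,r2:2,r3:7,r4:Add1,r5:Add3
c6: stall | r0:8,r1:Add2,r2:2,r3:7,r4:Add1,r5:Add3
c7: CDB Add3=10; issue ADD r0<-Add3 | r0:Add3,r1:Add2,r2:2,r3:7,r4:Add1,r5:10
c8: CDB Add1=16; issue MUL r4<-Mul1 | r0:Add3,r1:Add2,r2:2,r3:7,r4:Mul1,r5:10
c9: issue SUB r5<-Add1 | r0:Add3,r1:Add2,r2:2,r3:7,r4:Mul1,r5:Add1
c10: CDB Add3=9; issue ADD r2<-Add3 | r0:9,r1:Add2,r2:Add3,r3:7,r4:Mul1,r5:Add1
c11: CDB Add2=-14; issue ADD r5<-Add2 | r0:9,r1:-14,r2:Add3,r3:7,r4:Mul1,r5:Add2
c12: CDB Mul1=256; stall | r0:9,r1:-14,r2:Add3,r3:7,r4:256,r5:Add2
c13: CDB Add3=4; issue ADD r5<-Add3 | r0:9,r1:-14,r2:4,r3:7,r4:256,r5:Add3
c14: - | r0:9,r1:-14,r2:4,r3:7,r4:256,r5:Add3
c15: CDB Add1=-270 | r0:9,r1:-14,r2:4,r3:7,r4:256,r5:Add3
c16: CDB Add2=242 | r0:9,r1:-14,r2:4,r3:7,r4:256,r5:Add3
c17: - | r0:9,r1:-14,r2:4,r3:7,r4:256,r5:Add3
c18: - | r0:9,r1:-14,r2:4,r3:7,r4:256,r5:Add3
c19: CDB Add3=249 | r0:9,r1:-14,r2:4,r3:7,r4:256,r5:249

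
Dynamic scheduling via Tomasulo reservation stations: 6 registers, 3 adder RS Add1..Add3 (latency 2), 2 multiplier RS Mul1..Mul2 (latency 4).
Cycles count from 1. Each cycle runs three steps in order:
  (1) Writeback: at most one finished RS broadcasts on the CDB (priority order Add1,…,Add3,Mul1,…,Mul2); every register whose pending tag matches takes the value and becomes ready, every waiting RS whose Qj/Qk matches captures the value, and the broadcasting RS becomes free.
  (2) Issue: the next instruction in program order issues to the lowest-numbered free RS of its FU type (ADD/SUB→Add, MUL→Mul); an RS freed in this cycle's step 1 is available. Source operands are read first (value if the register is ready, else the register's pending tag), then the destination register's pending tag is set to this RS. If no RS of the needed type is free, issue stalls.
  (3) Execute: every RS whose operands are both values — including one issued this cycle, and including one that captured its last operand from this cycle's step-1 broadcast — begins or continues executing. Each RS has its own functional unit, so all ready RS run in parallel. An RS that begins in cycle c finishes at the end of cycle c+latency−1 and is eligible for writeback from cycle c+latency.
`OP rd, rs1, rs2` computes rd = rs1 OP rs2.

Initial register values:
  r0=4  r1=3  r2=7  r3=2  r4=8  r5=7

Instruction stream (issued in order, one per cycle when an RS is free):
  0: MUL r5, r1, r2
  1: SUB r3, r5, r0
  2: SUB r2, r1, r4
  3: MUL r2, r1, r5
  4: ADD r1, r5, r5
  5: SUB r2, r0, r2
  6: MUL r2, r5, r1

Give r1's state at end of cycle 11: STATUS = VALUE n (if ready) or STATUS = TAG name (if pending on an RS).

  c1: issue MUL r5<-Mul1  regs: r0:4,r1:3,r2:7,r3:2,r4:8,r5:Mul1
  c2: issue SUB r3<-Add1  regs: r0:4,r1:3,r2:7,r3:Add1,r4:8,r5:Mul1
  c3: issue SUB r2<-Add2  regs: r0:4,r1:3,r2:Add2,r3:Add1,r4:8,r5:Mul1
  c4: issue MUL r2<-Mul2  regs: r0:4,r1:3,r2:Mul2,r3:Add1,r4:8,r5:Mul1
  c5: CDB Add2=-5; issue ADD r1<-Add2  regs: r0:4,r1:Add2,r2:Mul2,r3:Add1,r4:8,r5:Mul1
  c6: CDB Mul1=21; issue SUB r2<-Add3  regs: r0:4,r1:Add2,r2:Add3,r3:Add1,r4:8,r5:21
  c7: issue MUL r2<-Mul1  regs: r0:4,r1:Add2,r2:Mul1,r3:Add1,r4:8,r5:21
  c8: CDB Add1=17  regs: r0:4,r1:Add2,r2:Mul1,r3:17,r4:8,r5:21
  c9: CDB Add2=42  regs: r0:4,r1:42,r2:Mul1,r3:17,r4:8,r5:21
  c10: CDB Mul2=63  regs: r0:4,r1:42,r2:Mul1,r3:17,r4:8,r5:21
  c11: -  regs: r0:4,r1:42,r2:Mul1,r3:17,r4:8,r5:21

STATUS = VALUE 42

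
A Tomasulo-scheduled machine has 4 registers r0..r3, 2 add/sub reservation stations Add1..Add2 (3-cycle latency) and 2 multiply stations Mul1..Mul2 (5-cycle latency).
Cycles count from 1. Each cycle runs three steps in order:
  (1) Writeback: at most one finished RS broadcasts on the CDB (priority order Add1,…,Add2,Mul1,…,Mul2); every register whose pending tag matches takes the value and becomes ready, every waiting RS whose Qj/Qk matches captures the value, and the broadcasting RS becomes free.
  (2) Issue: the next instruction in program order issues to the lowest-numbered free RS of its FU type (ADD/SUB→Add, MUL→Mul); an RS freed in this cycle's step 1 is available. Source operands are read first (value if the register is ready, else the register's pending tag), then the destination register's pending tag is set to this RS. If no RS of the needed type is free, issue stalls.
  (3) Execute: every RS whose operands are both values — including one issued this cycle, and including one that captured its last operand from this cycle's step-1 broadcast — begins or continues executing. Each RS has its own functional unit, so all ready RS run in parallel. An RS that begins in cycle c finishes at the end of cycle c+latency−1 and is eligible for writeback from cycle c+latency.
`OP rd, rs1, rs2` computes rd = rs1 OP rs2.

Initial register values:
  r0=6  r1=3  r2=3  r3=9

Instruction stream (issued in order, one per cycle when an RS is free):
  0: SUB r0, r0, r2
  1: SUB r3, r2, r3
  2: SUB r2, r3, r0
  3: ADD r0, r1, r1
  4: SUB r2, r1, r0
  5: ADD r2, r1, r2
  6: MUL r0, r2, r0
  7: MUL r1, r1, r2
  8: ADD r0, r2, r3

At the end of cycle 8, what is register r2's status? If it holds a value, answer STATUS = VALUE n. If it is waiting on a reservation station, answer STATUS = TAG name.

  c1: issue SUB r0<-Add1  regs: r0:Add1,r1:3,r2:3,r3:9
  c2: issue SUB r3<-Add2  regs: r0:Add1,r1:3,r2:3,r3:Add2
  c3: stall  regs: r0:Add1,r1:3,r2:3,r3:Add2
  c4: CDB Add1=3; issue SUB r2<-Add1  regs: r0:3,r1:3,r2:Add1,r3:Add2
  c5: CDB Add2=-6; issue ADD r0<-Add2  regs: r0:Add2,r1:3,r2:Add1,r3:-6
  c6: stall  regs: r0:Add2,r1:3,r2:Add1,r3:-6
  c7: stall  regs: r0:Add2,r1:3,r2:Add1,r3:-6
  c8: CDB Add1=-9; issue SUB r2<-Add1  regs: r0:Add2,r1:3,r2:Add1,r3:-6

STATUS = TAG Add1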